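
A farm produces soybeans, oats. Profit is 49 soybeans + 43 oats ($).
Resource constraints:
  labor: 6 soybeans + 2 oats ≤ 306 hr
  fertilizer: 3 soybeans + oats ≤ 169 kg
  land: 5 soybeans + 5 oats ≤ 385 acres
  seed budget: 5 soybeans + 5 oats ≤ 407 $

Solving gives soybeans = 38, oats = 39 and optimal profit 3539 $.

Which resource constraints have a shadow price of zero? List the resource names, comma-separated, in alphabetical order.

fertilizer, seed budget

labor: 306/306 (binding)
fertilizer: 153/169 (slack 16)
land: 385/385 (binding)
seed budget: 385/407 (slack 22)
By complementary slackness, a constraint with positive slack has shadow price 0 → fertilizer, seed budget.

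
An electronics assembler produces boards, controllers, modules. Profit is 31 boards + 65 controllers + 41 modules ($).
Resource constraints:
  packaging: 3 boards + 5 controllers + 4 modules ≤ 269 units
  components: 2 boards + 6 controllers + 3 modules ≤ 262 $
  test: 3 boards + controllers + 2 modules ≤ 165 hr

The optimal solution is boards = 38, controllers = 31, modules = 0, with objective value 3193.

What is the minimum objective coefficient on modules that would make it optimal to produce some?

Check each constraint at x*: packaging 269/269 (tight); components 262/262 (tight); test 145/165 (slack 20).
By complementary slackness, y = 0 for the non-binding constraint.
The binding rows give the dual system: 3·y_packaging + 2·y_components = 31 and 5·y_packaging + 6·y_components = 65.
→ y_packaging = 7 and y_components = 5.
modules enters the basis when its profit ≥ yᵀa₃ = 7·4 + 5·3 = 43.

43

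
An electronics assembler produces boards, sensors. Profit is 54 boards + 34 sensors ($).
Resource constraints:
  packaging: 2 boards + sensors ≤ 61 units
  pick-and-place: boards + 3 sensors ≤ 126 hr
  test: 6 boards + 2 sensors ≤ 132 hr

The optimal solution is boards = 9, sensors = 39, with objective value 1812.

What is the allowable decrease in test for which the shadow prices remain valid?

48

Binding constraints: pick-and-place, test. The basis is B = [[1,3],[6,2]] with det -16.
Per unit decrease in test, x* moves by d = (-0.1875, 0.0625).
The basis stays optimal until boards reaches 0; allowable decrease = 48 hr.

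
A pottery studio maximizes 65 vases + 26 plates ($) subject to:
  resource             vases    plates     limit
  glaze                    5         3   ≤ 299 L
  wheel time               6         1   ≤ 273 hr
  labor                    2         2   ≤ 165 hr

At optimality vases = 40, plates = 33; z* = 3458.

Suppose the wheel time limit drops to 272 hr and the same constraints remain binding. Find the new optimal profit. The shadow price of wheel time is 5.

Δb = -1, so new z* = 3458 + (5)·(-1) = 3458 − 5 = 3453.

3453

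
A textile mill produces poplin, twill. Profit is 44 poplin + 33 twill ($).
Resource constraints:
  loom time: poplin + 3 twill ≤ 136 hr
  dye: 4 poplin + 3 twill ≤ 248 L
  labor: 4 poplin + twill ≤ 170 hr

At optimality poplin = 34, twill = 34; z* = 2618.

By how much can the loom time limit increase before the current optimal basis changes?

Binding constraints: loom time, labor. The basis is B = [[1,3],[4,1]] with det -11.
Per unit increase in loom time, x* moves by d = (-0.0909, 0.3636).
The basis stays optimal until dye becomes binding; allowable increase = 13.75 hr.

13.75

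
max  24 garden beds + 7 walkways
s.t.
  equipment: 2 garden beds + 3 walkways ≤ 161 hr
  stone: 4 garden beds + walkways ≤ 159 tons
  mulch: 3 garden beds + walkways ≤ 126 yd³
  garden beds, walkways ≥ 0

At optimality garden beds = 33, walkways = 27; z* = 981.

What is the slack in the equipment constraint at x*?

equipment used = 2·33 + 3·27 = 147; slack = 161 − 147 = 14.

14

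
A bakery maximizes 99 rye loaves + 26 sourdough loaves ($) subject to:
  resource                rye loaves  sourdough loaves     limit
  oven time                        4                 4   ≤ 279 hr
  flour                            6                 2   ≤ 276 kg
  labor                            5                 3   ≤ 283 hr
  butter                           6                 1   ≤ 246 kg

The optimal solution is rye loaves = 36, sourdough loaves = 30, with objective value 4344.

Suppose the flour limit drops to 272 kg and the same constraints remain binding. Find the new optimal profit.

4306

At the optimum: oven time uses 264 of 279 (slack = 15); flour uses 276 of 276 (binding); labor uses 270 of 283 (slack = 13); butter uses 246 of 246 (binding).
By complementary slackness, y = 0 for the non-binding constraints.
Dual feasibility on the basic columns requires 6·y_flour + 6·y_butter = 99, 2·y_flour + 1·y_butter = 26.
Solving: y_flour = 9.5, y_butter = 7.
Δz = y_flour·Δb = 9.5 × (-4) = -38, so new z* = 4344 − 38 = 4306.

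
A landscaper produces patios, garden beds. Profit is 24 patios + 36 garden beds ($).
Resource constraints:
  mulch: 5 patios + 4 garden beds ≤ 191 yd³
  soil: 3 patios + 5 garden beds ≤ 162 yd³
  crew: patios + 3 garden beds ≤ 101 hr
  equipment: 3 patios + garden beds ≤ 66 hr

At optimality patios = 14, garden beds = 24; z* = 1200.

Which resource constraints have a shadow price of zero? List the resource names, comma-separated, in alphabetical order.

crew, mulch

mulch: 166/191 (slack 25)
soil: 162/162 (binding)
crew: 86/101 (slack 15)
equipment: 66/66 (binding)
By complementary slackness, a constraint with positive slack has shadow price 0 → crew, mulch.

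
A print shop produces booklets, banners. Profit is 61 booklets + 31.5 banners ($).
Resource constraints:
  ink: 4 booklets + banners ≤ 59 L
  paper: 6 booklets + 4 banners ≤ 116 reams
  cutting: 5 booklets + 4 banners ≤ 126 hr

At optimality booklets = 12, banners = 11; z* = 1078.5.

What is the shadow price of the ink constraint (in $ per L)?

5.5

At the optimum: ink uses 59 of 59 (binding); paper uses 116 of 116 (binding); cutting uses 104 of 126 (slack = 22).
Since cutting is not tight, its dual is 0.
The binding rows give the dual system: 4·y_ink + 6·y_paper = 61 and 1·y_ink + 4·y_paper = 31.5.
→ y_ink = 5.5 and y_paper = 6.5.
Shadow price of ink = 5.5.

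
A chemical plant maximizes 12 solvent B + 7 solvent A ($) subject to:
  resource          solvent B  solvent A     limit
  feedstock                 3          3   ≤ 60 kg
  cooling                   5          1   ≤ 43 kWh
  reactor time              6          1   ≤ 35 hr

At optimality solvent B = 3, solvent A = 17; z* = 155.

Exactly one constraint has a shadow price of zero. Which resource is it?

cooling

feedstock: 60/60 (binding)
cooling: 32/43 (slack 11)
reactor time: 35/35 (binding)
By complementary slackness, a constraint with positive slack has shadow price 0 → cooling.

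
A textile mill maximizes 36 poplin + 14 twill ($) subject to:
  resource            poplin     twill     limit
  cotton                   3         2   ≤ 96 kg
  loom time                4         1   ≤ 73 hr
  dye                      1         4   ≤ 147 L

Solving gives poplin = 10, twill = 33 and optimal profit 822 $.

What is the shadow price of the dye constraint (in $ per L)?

0

Check each constraint at x*: cotton 96/96 (tight); loom time 73/73 (tight); dye 142/147 (slack 5).
Slack constraints have shadow price 0 (complementary slackness).
From A_Bᵀ y = c: 3·y_cotton + 4·y_loom time = 36; 2·y_cotton + 1·y_loom time = 14.
Solving: y_cotton = 4, y_loom time = 6.
Shadow price of dye = 0.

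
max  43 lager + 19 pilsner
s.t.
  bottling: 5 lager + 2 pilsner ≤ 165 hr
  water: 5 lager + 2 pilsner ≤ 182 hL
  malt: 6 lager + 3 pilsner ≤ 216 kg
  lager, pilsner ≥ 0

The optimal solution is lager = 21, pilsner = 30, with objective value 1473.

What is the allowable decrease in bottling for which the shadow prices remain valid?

Binding constraints: bottling, malt. The basis is B = [[5,2],[6,3]] with det 3.
Per unit decrease in bottling, x* moves by d = (-1, 2).
The basis stays optimal until lager reaches 0; allowable decrease = 21 hr.

21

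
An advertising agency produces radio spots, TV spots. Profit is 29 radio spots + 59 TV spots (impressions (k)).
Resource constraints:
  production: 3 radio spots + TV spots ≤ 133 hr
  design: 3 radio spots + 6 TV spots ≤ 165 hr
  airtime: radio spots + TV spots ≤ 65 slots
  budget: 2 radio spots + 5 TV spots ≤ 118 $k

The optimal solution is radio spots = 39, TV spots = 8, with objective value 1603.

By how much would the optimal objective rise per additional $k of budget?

At the optimum: production uses 125 of 133 (slack = 8); design uses 165 of 165 (binding); airtime uses 47 of 65 (slack = 18); budget uses 118 of 118 (binding).
By complementary slackness, y = 0 for the non-binding constraints.
Dual feasibility on the basic columns requires 3·y_design + 2·y_budget = 29, 6·y_design + 5·y_budget = 59.
→ y_design = 9 and y_budget = 1.
Shadow price of budget = 1.

1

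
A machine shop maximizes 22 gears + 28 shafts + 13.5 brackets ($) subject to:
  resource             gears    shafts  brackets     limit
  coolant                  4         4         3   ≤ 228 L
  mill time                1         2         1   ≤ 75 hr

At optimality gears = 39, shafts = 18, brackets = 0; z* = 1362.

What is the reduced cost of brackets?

Both coolant and mill time are binding at x*.
The binding rows give the dual system: 4·y_coolant + 1·y_mill time = 22 and 4·y_coolant + 2·y_mill time = 28.
This yields shadow prices y_coolant = 4, y_mill time = 6.
Reduced cost of brackets: c₃ − yᵀa₃ = 13.5 − (4·3 + 6·1) = 13.5 − 18 = -4.5.

-4.5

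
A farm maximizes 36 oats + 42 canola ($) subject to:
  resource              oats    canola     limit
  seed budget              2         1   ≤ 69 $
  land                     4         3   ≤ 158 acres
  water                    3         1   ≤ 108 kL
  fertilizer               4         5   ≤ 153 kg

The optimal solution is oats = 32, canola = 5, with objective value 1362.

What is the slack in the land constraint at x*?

15

land used = 4·32 + 3·5 = 143; slack = 158 − 143 = 15.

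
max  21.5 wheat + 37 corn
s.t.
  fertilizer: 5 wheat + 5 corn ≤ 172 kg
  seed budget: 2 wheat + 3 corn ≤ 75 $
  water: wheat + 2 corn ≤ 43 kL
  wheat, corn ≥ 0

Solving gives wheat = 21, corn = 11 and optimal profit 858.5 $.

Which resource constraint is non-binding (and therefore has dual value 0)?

fertilizer

fertilizer: 160/172 (slack 12)
seed budget: 75/75 (binding)
water: 43/43 (binding)
By complementary slackness, a constraint with positive slack has shadow price 0 → fertilizer.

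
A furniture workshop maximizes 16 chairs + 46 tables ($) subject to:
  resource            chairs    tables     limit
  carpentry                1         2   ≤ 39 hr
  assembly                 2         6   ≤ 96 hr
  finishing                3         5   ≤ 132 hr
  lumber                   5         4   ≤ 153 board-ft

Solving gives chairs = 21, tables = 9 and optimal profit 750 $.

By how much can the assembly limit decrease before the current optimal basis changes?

Binding constraints: carpentry, assembly. The basis is B = [[1,2],[2,6]] with det 2.
Per unit decrease in assembly, x* moves by d = (1, -0.5).
The basis stays optimal until lumber becomes binding; allowable decrease = 4 hr.

4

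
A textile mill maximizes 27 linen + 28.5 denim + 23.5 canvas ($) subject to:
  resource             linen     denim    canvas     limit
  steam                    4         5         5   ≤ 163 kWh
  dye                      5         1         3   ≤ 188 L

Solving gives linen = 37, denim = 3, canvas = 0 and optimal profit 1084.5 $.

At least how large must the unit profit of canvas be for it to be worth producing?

30.5

At the optimum: steam uses 163 of 163 (binding); dye uses 188 of 188 (binding).
The binding rows give the dual system: 4·y_steam + 5·y_dye = 27 and 5·y_steam + 1·y_dye = 28.5.
→ y_steam = 5.5 and y_dye = 1.
canvas enters the basis when its profit ≥ yᵀa₃ = 5.5·5 + 1·3 = 30.5.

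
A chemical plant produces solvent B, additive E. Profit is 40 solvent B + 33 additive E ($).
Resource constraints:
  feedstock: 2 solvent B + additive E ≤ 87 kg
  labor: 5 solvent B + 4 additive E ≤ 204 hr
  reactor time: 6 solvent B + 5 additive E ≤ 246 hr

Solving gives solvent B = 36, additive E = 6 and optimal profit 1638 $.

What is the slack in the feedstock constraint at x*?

9

feedstock used = 2·36 + 1·6 = 78; slack = 87 − 78 = 9.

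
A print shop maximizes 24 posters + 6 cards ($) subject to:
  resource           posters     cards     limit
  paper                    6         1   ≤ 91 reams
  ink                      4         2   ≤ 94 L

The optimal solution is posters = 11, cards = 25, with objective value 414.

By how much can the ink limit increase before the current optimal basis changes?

88

Binding constraints: paper, ink. The basis is B = [[6,1],[4,2]] with det 8.
Per unit increase in ink, x* moves by d = (-0.125, 0.75).
The basis stays optimal until posters reaches 0; allowable increase = 88 L.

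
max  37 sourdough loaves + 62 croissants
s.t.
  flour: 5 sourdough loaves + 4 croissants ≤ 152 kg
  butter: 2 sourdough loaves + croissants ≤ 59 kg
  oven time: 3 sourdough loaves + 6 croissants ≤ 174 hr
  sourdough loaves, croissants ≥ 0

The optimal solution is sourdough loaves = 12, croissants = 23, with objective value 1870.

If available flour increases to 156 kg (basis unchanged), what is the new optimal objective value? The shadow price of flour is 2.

1878

Δb = 4, so new z* = 1870 + (2)·(4) = 1870 + 8 = 1878.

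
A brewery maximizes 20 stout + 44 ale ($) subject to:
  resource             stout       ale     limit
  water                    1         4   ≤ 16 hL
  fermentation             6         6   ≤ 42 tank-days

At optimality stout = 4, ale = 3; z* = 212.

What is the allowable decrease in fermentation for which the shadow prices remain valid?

18

Binding constraints: water, fermentation. The basis is B = [[1,4],[6,6]] with det -18.
Per unit decrease in fermentation, x* moves by d = (-0.2222, 0.0556).
The basis stays optimal until stout reaches 0; allowable decrease = 18 tank-days.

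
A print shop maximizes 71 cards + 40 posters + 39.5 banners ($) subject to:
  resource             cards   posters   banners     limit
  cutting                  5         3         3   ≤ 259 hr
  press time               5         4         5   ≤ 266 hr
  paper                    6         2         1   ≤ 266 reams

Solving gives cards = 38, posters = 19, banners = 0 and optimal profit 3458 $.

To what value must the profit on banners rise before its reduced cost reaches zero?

41

Check each constraint at x*: cutting 247/259 (slack 12); press time 266/266 (tight); paper 266/266 (tight).
By complementary slackness, y = 0 for the non-binding constraint.
Dual feasibility on the basic columns requires 5·y_press time + 6·y_paper = 71, 4·y_press time + 2·y_paper = 40.
This yields shadow prices y_press time = 7, y_paper = 6.
banners enters the basis when its profit ≥ yᵀa₃ = 7·5 + 6·1 = 41.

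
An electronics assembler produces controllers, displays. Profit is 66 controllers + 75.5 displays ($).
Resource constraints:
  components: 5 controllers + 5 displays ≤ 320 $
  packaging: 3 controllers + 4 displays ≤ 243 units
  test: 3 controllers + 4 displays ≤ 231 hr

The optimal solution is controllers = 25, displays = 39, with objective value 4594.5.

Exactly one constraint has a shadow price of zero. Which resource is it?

components: 320/320 (binding)
packaging: 231/243 (slack 12)
test: 231/231 (binding)
By complementary slackness, a constraint with positive slack has shadow price 0 → packaging.

packaging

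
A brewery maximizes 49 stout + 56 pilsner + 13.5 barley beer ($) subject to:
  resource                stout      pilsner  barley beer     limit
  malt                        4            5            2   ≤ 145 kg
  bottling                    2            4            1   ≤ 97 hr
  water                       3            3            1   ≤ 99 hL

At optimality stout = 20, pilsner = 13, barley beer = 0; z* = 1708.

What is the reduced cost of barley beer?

Check each constraint at x*: malt 145/145 (tight); bottling 92/97 (slack 5); water 99/99 (tight).
By complementary slackness, y = 0 for the non-binding constraint.
Dual feasibility on the basic columns requires 4·y_malt + 3·y_water = 49, 5·y_malt + 3·y_water = 56.
Solving: y_malt = 7, y_water = 7.
Reduced cost of barley beer: c₃ − yᵀa₃ = 13.5 − (7·2 + 7·1) = 13.5 − 21 = -7.5.

-7.5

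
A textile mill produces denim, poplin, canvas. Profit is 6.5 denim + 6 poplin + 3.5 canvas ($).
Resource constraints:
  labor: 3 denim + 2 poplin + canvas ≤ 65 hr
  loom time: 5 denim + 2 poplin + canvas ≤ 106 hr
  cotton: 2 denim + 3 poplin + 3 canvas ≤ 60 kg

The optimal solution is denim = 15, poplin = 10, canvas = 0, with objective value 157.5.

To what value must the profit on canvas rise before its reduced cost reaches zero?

4.5

Check each constraint at x*: labor 65/65 (tight); loom time 95/106 (slack 11); cotton 60/60 (tight).
By complementary slackness, y = 0 for the non-binding constraint.
The binding rows give the dual system: 3·y_labor + 2·y_cotton = 6.5 and 2·y_labor + 3·y_cotton = 6.
Solving: y_labor = 1.5, y_cotton = 1.
canvas enters the basis when its profit ≥ yᵀa₃ = 1.5·1 + 1·3 = 4.5.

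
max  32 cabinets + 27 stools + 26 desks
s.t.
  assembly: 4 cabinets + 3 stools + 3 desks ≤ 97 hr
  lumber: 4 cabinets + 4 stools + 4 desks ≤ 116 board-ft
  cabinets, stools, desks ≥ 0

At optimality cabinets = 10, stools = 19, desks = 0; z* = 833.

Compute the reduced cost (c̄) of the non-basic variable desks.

-1

Both assembly and lumber are binding at x*.
Dual feasibility on the basic columns requires 4·y_assembly + 4·y_lumber = 32, 3·y_assembly + 4·y_lumber = 27.
→ y_assembly = 5 and y_lumber = 3.
Reduced cost of desks: c₃ − yᵀa₃ = 26 − (5·3 + 3·4) = 26 − 27 = -1.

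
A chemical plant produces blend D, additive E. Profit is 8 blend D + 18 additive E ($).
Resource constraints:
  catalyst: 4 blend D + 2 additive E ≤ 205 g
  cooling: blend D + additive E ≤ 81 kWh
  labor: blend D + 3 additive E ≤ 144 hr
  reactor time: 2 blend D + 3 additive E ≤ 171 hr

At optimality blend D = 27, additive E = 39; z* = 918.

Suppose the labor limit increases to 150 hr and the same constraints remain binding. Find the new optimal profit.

Check each constraint at x*: catalyst 186/205 (slack 19); cooling 66/81 (slack 15); labor 144/144 (tight); reactor time 171/171 (tight).
By complementary slackness, y = 0 for the non-binding constraints.
Dual feasibility on the basic columns requires 1·y_labor + 2·y_reactor time = 8, 3·y_labor + 3·y_reactor time = 18.
→ y_labor = 4 and y_reactor time = 2.
Δz = y_labor·Δb = 4 × (6) = 24, so new z* = 918 + 24 = 942.

942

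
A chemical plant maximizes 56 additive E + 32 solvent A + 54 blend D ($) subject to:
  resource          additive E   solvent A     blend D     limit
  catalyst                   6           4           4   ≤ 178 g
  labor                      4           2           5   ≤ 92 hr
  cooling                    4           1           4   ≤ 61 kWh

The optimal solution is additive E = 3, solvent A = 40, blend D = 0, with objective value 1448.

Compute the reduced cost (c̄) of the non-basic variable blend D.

At the optimum: catalyst uses 178 of 178 (binding); labor uses 92 of 92 (binding); cooling uses 52 of 61 (slack = 9).
Since cooling is not tight, its dual is 0.
Dual feasibility on the basic columns requires 6·y_catalyst + 4·y_labor = 56, 4·y_catalyst + 2·y_labor = 32.
Solving: y_catalyst = 4, y_labor = 8.
Reduced cost of blend D: c₃ − yᵀa₃ = 54 − (4·4 + 8·5) = 54 − 56 = -2.

-2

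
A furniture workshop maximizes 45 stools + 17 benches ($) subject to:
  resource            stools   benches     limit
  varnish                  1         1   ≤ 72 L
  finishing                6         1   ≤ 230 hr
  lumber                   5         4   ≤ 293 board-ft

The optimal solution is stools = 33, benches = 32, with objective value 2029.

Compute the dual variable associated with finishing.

Check each constraint at x*: varnish 65/72 (slack 7); finishing 230/230 (tight); lumber 293/293 (tight).
By complementary slackness, y = 0 for the non-binding constraint.
From A_Bᵀ y = c: 6·y_finishing + 5·y_lumber = 45; 1·y_finishing + 4·y_lumber = 17.
→ y_finishing = 5 and y_lumber = 3.
Shadow price of finishing = 5.

5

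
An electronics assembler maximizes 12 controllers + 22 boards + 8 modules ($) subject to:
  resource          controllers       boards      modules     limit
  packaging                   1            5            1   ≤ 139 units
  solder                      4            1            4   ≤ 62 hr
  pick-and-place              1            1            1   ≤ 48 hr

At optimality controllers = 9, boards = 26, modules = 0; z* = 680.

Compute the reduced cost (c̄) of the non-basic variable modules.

Check each constraint at x*: packaging 139/139 (tight); solder 62/62 (tight); pick-and-place 35/48 (slack 13).
Slack constraints have shadow price 0 (complementary slackness).
The binding rows give the dual system: 1·y_packaging + 4·y_solder = 12 and 5·y_packaging + 1·y_solder = 22.
This yields shadow prices y_packaging = 4, y_solder = 2.
Reduced cost of modules: c₃ − yᵀa₃ = 8 − (4·1 + 2·4) = 8 − 12 = -4.

-4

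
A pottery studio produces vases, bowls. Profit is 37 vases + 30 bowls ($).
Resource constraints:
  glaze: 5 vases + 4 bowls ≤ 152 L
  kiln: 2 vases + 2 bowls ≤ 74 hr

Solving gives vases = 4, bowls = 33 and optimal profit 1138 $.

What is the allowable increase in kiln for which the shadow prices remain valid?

Binding constraints: glaze, kiln. The basis is B = [[5,4],[2,2]] with det 2.
Per unit increase in kiln, x* moves by d = (-2, 2.5).
The basis stays optimal until vases reaches 0; allowable increase = 2 hr.

2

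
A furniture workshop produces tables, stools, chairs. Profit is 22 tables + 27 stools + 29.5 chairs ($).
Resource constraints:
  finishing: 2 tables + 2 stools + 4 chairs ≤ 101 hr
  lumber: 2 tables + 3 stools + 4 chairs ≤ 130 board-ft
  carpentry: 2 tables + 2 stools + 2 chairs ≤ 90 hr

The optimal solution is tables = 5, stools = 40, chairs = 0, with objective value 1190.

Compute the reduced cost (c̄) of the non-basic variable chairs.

Check each constraint at x*: finishing 90/101 (slack 11); lumber 130/130 (tight); carpentry 90/90 (tight).
Since finishing is not tight, its dual is 0.
Dual feasibility on the basic columns requires 2·y_lumber + 2·y_carpentry = 22, 3·y_lumber + 2·y_carpentry = 27.
This yields shadow prices y_lumber = 5, y_carpentry = 6.
Reduced cost of chairs: c₃ − yᵀa₃ = 29.5 − (5·4 + 6·2) = 29.5 − 32 = -2.5.

-2.5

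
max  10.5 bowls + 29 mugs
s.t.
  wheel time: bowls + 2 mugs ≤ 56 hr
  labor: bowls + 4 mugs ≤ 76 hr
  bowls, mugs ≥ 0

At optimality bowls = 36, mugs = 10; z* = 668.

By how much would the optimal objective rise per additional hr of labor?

Check each constraint at x*: wheel time 56/56 (tight); labor 76/76 (tight).
The binding rows give the dual system: 1·y_wheel time + 1·y_labor = 10.5 and 2·y_wheel time + 4·y_labor = 29.
Solving: y_wheel time = 6.5, y_labor = 4.
Shadow price of labor = 4.

4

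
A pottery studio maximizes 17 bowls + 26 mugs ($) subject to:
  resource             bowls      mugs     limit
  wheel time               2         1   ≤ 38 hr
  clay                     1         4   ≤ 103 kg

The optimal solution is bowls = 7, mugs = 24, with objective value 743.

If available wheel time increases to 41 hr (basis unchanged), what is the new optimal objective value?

Check each constraint at x*: wheel time 38/38 (tight); clay 103/103 (tight).
From A_Bᵀ y = c: 2·y_wheel time + 1·y_clay = 17; 1·y_wheel time + 4·y_clay = 26.
→ y_wheel time = 6 and y_clay = 5.
Δz = y_wheel time·Δb = 6 × (3) = 18, so new z* = 743 + 18 = 761.

761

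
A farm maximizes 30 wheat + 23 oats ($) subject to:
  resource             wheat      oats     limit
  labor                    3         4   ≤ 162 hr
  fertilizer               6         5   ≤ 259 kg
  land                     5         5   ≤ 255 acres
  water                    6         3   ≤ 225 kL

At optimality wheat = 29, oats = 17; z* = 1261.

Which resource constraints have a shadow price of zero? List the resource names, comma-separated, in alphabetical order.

labor: 155/162 (slack 7)
fertilizer: 259/259 (binding)
land: 230/255 (slack 25)
water: 225/225 (binding)
By complementary slackness, a constraint with positive slack has shadow price 0 → labor, land.

labor, land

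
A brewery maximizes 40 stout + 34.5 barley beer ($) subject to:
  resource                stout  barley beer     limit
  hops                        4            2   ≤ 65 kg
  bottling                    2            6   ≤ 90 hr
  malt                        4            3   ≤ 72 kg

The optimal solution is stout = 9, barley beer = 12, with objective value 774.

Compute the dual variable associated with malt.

Check each constraint at x*: hops 60/65 (slack 5); bottling 90/90 (tight); malt 72/72 (tight).
Since hops is not tight, its dual is 0.
The binding rows give the dual system: 2·y_bottling + 4·y_malt = 40 and 6·y_bottling + 3·y_malt = 34.5.
Solving: y_bottling = 1, y_malt = 9.5.
Shadow price of malt = 9.5.

9.5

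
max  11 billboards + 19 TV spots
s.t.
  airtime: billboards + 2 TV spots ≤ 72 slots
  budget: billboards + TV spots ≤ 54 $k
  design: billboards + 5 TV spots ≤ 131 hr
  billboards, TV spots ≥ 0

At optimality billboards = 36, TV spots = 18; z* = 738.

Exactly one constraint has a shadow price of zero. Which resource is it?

design

airtime: 72/72 (binding)
budget: 54/54 (binding)
design: 126/131 (slack 5)
By complementary slackness, a constraint with positive slack has shadow price 0 → design.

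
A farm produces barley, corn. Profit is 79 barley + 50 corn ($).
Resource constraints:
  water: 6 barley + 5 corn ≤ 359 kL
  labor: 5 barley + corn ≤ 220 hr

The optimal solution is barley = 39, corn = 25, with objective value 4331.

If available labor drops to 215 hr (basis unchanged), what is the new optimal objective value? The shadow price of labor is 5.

Δb = -5, so new z* = 4331 + (5)·(-5) = 4331 − 25 = 4306.

4306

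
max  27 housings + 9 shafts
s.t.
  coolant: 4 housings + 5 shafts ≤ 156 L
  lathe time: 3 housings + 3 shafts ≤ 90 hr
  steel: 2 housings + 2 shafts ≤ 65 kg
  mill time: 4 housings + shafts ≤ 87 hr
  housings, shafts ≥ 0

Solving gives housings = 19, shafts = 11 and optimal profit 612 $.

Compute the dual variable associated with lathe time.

Check each constraint at x*: coolant 131/156 (slack 25); lathe time 90/90 (tight); steel 60/65 (slack 5); mill time 87/87 (tight).
Slack constraints have shadow price 0 (complementary slackness).
The binding rows give the dual system: 3·y_lathe time + 4·y_mill time = 27 and 3·y_lathe time + 1·y_mill time = 9.
Solving: y_lathe time = 1, y_mill time = 6.
Shadow price of lathe time = 1.

1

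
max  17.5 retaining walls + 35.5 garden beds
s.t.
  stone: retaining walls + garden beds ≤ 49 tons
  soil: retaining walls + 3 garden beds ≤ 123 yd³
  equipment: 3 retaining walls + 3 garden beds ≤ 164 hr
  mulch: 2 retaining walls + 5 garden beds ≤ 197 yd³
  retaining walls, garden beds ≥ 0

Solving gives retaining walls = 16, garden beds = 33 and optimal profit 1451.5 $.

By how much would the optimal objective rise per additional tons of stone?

5.5

At the optimum: stone uses 49 of 49 (binding); soil uses 115 of 123 (slack = 8); equipment uses 147 of 164 (slack = 17); mulch uses 197 of 197 (binding).
By complementary slackness, y = 0 for the non-binding constraints.
From A_Bᵀ y = c: 1·y_stone + 2·y_mulch = 17.5; 1·y_stone + 5·y_mulch = 35.5.
This yields shadow prices y_stone = 5.5, y_mulch = 6.
Shadow price of stone = 5.5.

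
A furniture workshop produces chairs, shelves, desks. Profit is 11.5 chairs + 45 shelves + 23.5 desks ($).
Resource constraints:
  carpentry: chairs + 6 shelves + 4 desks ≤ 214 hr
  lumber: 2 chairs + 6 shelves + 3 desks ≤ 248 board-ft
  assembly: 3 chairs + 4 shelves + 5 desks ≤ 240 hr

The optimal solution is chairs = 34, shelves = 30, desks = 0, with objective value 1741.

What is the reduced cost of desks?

Check each constraint at x*: carpentry 214/214 (tight); lumber 248/248 (tight); assembly 222/240 (slack 18).
Slack constraints have shadow price 0 (complementary slackness).
The binding rows give the dual system: 1·y_carpentry + 2·y_lumber = 11.5 and 6·y_carpentry + 6·y_lumber = 45.
This yields shadow prices y_carpentry = 3.5, y_lumber = 4.
Reduced cost of desks: c₃ − yᵀa₃ = 23.5 − (3.5·4 + 4·3) = 23.5 − 26 = -2.5.

-2.5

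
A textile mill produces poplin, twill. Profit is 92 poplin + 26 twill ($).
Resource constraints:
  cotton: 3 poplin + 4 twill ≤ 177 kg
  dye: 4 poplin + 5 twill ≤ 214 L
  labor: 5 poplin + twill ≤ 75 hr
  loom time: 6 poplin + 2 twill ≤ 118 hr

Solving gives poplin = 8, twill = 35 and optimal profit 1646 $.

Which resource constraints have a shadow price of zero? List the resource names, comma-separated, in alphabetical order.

cotton: 164/177 (slack 13)
dye: 207/214 (slack 7)
labor: 75/75 (binding)
loom time: 118/118 (binding)
By complementary slackness, a constraint with positive slack has shadow price 0 → cotton, dye.

cotton, dye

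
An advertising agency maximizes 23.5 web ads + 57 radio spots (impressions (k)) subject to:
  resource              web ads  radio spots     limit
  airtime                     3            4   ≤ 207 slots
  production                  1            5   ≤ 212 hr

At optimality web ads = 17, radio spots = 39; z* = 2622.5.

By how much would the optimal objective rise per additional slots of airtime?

At the optimum: airtime uses 207 of 207 (binding); production uses 212 of 212 (binding).
The binding rows give the dual system: 3·y_airtime + 1·y_production = 23.5 and 4·y_airtime + 5·y_production = 57.
This yields shadow prices y_airtime = 5.5, y_production = 7.
Shadow price of airtime = 5.5.

5.5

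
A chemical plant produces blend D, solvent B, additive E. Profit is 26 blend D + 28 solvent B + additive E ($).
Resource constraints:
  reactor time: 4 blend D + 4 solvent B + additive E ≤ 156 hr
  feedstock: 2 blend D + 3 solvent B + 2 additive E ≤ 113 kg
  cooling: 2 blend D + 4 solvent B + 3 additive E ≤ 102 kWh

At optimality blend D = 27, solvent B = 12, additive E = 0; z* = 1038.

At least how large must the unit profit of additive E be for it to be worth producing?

Check each constraint at x*: reactor time 156/156 (tight); feedstock 90/113 (slack 23); cooling 102/102 (tight).
By complementary slackness, y = 0 for the non-binding constraint.
The binding rows give the dual system: 4·y_reactor time + 2·y_cooling = 26 and 4·y_reactor time + 4·y_cooling = 28.
Solving: y_reactor time = 6, y_cooling = 1.
additive E enters the basis when its profit ≥ yᵀa₃ = 6·1 + 1·3 = 9.

9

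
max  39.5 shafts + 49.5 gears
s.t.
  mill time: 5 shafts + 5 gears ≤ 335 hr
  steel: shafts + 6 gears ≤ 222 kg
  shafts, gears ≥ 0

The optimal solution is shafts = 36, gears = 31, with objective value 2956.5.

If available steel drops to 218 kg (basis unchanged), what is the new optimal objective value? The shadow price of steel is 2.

2948.5

Δb = -4, so new z* = 2956.5 + (2)·(-4) = 2956.5 − 8 = 2948.5.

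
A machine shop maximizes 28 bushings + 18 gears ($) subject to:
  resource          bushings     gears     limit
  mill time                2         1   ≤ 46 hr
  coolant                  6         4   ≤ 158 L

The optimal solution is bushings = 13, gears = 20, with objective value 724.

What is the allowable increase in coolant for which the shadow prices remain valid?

26

Binding constraints: mill time, coolant. The basis is B = [[2,1],[6,4]] with det 2.
Per unit increase in coolant, x* moves by d = (-0.5, 1).
The basis stays optimal until bushings reaches 0; allowable increase = 26 L.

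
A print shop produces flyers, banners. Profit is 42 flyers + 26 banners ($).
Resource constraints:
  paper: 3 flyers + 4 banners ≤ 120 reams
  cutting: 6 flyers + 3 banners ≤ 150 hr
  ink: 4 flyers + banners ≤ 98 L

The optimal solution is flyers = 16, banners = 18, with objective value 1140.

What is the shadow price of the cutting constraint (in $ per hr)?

Binding: paper and cutting. Non-binding: ink (16 unused).
Slack constraints have shadow price 0 (complementary slackness).
From A_Bᵀ y = c: 3·y_paper + 6·y_cutting = 42; 4·y_paper + 3·y_cutting = 26.
→ y_paper = 2 and y_cutting = 6.
Shadow price of cutting = 6.

6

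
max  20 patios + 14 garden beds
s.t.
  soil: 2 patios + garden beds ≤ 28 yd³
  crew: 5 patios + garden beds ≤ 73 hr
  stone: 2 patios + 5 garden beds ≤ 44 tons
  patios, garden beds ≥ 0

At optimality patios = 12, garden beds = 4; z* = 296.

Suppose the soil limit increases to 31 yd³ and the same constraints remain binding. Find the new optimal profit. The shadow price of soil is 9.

Δb = 3, so new z* = 296 + (9)·(3) = 296 + 27 = 323.

323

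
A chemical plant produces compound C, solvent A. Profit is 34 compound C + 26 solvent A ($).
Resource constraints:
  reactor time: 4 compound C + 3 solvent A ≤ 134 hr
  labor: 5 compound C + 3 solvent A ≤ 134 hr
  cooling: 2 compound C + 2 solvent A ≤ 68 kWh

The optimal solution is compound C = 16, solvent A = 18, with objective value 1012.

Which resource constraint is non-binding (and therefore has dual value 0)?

reactor time: 118/134 (slack 16)
labor: 134/134 (binding)
cooling: 68/68 (binding)
By complementary slackness, a constraint with positive slack has shadow price 0 → reactor time.

reactor time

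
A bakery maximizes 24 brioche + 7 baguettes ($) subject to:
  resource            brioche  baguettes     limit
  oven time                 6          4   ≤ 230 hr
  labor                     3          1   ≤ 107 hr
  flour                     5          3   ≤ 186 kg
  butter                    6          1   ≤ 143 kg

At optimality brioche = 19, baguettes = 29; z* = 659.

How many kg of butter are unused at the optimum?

butter used = 6·19 + 1·29 = 143; slack = 143 − 143 = 0.

0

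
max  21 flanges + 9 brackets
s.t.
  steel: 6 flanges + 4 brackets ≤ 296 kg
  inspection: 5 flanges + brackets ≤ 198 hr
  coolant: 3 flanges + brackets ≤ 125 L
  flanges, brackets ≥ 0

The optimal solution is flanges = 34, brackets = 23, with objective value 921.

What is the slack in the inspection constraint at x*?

5

inspection used = 5·34 + 1·23 = 193; slack = 198 − 193 = 5.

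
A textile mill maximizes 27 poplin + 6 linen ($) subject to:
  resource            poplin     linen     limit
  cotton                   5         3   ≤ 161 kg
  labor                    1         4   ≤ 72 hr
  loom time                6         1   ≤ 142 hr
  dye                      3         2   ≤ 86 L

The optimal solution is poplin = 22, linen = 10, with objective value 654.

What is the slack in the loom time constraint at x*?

0

loom time used = 6·22 + 1·10 = 142; slack = 142 − 142 = 0.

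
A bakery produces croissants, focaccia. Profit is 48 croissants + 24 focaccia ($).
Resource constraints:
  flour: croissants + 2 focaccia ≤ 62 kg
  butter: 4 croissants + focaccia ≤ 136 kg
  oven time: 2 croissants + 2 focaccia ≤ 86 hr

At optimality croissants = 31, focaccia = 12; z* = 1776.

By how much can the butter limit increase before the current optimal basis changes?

Binding constraints: butter, oven time. The basis is B = [[4,1],[2,2]] with det 6.
Per unit increase in butter, x* moves by d = (0.3333, -0.3333).
The basis stays optimal until focaccia reaches 0; allowable increase = 36 kg.

36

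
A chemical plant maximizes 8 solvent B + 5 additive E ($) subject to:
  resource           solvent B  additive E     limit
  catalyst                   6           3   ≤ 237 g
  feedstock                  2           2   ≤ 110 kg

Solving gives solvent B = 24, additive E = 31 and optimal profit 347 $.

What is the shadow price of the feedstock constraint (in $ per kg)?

Both catalyst and feedstock are binding at x*.
Dual feasibility on the basic columns requires 6·y_catalyst + 2·y_feedstock = 8, 3·y_catalyst + 2·y_feedstock = 5.
→ y_catalyst = 1 and y_feedstock = 1.
Shadow price of feedstock = 1.

1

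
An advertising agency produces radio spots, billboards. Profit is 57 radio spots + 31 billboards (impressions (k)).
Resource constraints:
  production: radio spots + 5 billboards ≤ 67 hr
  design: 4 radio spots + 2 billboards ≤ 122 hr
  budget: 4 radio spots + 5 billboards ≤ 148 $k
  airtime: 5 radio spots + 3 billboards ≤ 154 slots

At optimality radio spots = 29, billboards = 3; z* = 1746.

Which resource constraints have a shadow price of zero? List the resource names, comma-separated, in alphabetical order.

budget, production

production: 44/67 (slack 23)
design: 122/122 (binding)
budget: 131/148 (slack 17)
airtime: 154/154 (binding)
By complementary slackness, a constraint with positive slack has shadow price 0 → budget, production.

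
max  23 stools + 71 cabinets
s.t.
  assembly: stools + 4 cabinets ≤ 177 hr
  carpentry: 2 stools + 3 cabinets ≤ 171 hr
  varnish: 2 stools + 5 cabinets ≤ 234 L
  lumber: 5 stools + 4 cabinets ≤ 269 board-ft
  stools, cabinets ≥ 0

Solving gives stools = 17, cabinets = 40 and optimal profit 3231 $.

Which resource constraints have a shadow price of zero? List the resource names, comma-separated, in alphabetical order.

carpentry, lumber

assembly: 177/177 (binding)
carpentry: 154/171 (slack 17)
varnish: 234/234 (binding)
lumber: 245/269 (slack 24)
By complementary slackness, a constraint with positive slack has shadow price 0 → carpentry, lumber.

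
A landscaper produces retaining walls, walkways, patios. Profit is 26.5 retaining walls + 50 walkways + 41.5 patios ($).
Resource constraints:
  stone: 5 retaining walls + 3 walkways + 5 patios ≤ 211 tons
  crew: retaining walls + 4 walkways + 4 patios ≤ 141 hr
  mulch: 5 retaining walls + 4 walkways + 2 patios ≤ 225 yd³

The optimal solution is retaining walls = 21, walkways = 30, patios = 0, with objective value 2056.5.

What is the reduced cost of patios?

Check each constraint at x*: stone 195/211 (slack 16); crew 141/141 (tight); mulch 225/225 (tight).
Slack constraints have shadow price 0 (complementary slackness).
The binding rows give the dual system: 1·y_crew + 5·y_mulch = 26.5 and 4·y_crew + 4·y_mulch = 50.
This yields shadow prices y_crew = 9, y_mulch = 3.5.
Reduced cost of patios: c₃ − yᵀa₃ = 41.5 − (9·4 + 3.5·2) = 41.5 − 43 = -1.5.

-1.5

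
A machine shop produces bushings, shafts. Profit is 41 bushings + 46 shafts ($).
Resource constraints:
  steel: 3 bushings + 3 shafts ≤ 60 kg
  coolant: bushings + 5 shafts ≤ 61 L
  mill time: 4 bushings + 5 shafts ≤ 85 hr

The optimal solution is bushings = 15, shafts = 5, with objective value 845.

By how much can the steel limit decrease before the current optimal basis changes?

Binding constraints: steel, mill time. The basis is B = [[3,3],[4,5]] with det 3.
Per unit decrease in steel, x* moves by d = (-1.6667, 1.3333).
The basis stays optimal until coolant becomes binding; allowable decrease = 4.2 kg.

4.2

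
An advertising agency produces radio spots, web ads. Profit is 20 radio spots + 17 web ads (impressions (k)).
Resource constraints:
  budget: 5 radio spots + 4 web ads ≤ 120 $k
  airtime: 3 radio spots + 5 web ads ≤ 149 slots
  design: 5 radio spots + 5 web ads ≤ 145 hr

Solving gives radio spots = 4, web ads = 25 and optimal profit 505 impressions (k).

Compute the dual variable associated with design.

1

Check each constraint at x*: budget 120/120 (tight); airtime 137/149 (slack 12); design 145/145 (tight).
Since airtime is not tight, its dual is 0.
The binding rows give the dual system: 5·y_budget + 5·y_design = 20 and 4·y_budget + 5·y_design = 17.
→ y_budget = 3 and y_design = 1.
Shadow price of design = 1.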